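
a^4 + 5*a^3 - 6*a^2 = a^2*(a - 1)*(a + 6)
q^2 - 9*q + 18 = (q - 6)*(q - 3)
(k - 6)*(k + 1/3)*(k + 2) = k^3 - 11*k^2/3 - 40*k/3 - 4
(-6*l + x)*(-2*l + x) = 12*l^2 - 8*l*x + x^2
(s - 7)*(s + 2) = s^2 - 5*s - 14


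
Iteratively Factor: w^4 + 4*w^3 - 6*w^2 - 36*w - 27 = (w - 3)*(w^3 + 7*w^2 + 15*w + 9) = (w - 3)*(w + 1)*(w^2 + 6*w + 9) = (w - 3)*(w + 1)*(w + 3)*(w + 3)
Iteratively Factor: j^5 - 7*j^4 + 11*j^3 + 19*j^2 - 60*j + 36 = (j - 1)*(j^4 - 6*j^3 + 5*j^2 + 24*j - 36) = (j - 1)*(j + 2)*(j^3 - 8*j^2 + 21*j - 18) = (j - 2)*(j - 1)*(j + 2)*(j^2 - 6*j + 9) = (j - 3)*(j - 2)*(j - 1)*(j + 2)*(j - 3)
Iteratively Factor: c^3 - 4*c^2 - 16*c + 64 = (c + 4)*(c^2 - 8*c + 16) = (c - 4)*(c + 4)*(c - 4)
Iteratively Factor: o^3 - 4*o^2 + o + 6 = (o + 1)*(o^2 - 5*o + 6) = (o - 2)*(o + 1)*(o - 3)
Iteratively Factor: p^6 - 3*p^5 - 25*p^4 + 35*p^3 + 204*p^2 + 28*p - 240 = (p - 1)*(p^5 - 2*p^4 - 27*p^3 + 8*p^2 + 212*p + 240) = (p - 1)*(p + 2)*(p^4 - 4*p^3 - 19*p^2 + 46*p + 120) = (p - 5)*(p - 1)*(p + 2)*(p^3 + p^2 - 14*p - 24) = (p - 5)*(p - 1)*(p + 2)^2*(p^2 - p - 12) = (p - 5)*(p - 4)*(p - 1)*(p + 2)^2*(p + 3)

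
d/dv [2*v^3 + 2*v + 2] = 6*v^2 + 2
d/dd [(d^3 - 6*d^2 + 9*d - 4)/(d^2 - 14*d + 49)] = (d^3 - 21*d^2 + 75*d - 55)/(d^3 - 21*d^2 + 147*d - 343)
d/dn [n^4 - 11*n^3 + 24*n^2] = n*(4*n^2 - 33*n + 48)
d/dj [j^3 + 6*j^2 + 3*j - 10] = 3*j^2 + 12*j + 3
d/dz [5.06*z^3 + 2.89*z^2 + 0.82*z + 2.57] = 15.18*z^2 + 5.78*z + 0.82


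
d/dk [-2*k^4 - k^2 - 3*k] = -8*k^3 - 2*k - 3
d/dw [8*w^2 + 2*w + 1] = 16*w + 2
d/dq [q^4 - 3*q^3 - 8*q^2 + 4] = q*(4*q^2 - 9*q - 16)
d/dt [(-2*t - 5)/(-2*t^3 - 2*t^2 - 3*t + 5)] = (4*t^3 + 4*t^2 + 6*t - (2*t + 5)*(6*t^2 + 4*t + 3) - 10)/(2*t^3 + 2*t^2 + 3*t - 5)^2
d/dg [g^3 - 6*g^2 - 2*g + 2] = 3*g^2 - 12*g - 2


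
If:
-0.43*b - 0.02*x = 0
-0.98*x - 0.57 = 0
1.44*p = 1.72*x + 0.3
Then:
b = 0.03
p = -0.49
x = -0.58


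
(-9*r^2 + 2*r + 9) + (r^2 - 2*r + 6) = 15 - 8*r^2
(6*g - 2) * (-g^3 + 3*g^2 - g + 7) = -6*g^4 + 20*g^3 - 12*g^2 + 44*g - 14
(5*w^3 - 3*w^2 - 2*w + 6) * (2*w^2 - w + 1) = 10*w^5 - 11*w^4 + 4*w^3 + 11*w^2 - 8*w + 6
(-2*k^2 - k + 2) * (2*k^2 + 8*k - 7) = -4*k^4 - 18*k^3 + 10*k^2 + 23*k - 14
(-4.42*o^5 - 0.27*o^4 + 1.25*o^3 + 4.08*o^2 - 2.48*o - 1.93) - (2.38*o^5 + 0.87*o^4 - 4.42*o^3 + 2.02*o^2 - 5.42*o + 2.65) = -6.8*o^5 - 1.14*o^4 + 5.67*o^3 + 2.06*o^2 + 2.94*o - 4.58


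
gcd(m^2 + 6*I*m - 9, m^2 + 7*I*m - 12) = m + 3*I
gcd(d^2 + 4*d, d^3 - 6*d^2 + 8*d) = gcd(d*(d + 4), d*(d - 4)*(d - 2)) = d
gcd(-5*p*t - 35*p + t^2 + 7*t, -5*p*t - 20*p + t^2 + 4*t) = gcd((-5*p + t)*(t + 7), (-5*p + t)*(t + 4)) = 5*p - t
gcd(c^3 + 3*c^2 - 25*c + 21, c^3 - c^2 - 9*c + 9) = c^2 - 4*c + 3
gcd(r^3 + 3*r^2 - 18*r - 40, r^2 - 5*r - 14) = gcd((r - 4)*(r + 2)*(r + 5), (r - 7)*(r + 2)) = r + 2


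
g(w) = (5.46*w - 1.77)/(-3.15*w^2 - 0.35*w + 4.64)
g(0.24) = -0.11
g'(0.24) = 1.20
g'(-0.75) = 4.36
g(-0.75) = -1.87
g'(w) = (5.46*w - 1.77)*(6.3*w + 0.35)/(-3.15*w^2 - 0.35*w + 4.64)^2 + 5.46/(-3.15*w^2 - 0.35*w + 4.64) = (17.199*w^2 - 11.151*w + 24.7149)/(9.9225*w^4 + 2.205*w^3 - 29.1095*w^2 - 3.248*w + 21.5296)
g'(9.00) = 0.02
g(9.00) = -0.19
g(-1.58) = 3.89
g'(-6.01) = 0.06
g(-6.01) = 0.32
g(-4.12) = 0.51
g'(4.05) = 0.11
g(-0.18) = -0.60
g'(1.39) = 11.36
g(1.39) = -3.01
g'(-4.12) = 0.16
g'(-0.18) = 1.29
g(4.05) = -0.42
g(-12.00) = 0.15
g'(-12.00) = 0.01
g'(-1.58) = 11.96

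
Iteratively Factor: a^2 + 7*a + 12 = (a + 4)*(a + 3)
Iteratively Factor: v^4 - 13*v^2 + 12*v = (v)*(v^3 - 13*v + 12) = v*(v + 4)*(v^2 - 4*v + 3) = v*(v - 1)*(v + 4)*(v - 3)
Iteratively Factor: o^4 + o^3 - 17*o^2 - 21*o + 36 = (o - 1)*(o^3 + 2*o^2 - 15*o - 36) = (o - 1)*(o + 3)*(o^2 - o - 12) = (o - 1)*(o + 3)^2*(o - 4)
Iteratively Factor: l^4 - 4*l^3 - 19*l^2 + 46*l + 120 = (l + 2)*(l^3 - 6*l^2 - 7*l + 60) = (l - 4)*(l + 2)*(l^2 - 2*l - 15) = (l - 5)*(l - 4)*(l + 2)*(l + 3)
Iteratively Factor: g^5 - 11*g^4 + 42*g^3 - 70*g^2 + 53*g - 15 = (g - 1)*(g^4 - 10*g^3 + 32*g^2 - 38*g + 15) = (g - 5)*(g - 1)*(g^3 - 5*g^2 + 7*g - 3) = (g - 5)*(g - 3)*(g - 1)*(g^2 - 2*g + 1) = (g - 5)*(g - 3)*(g - 1)^2*(g - 1)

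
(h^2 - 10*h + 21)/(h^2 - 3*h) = (h - 7)/h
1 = 1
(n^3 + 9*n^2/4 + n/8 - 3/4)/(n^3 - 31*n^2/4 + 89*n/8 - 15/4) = (4*n^2 + 11*n + 6)/(4*n^2 - 29*n + 30)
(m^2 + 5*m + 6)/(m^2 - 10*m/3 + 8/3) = 3*(m^2 + 5*m + 6)/(3*m^2 - 10*m + 8)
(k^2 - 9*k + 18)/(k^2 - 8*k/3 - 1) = 3*(k - 6)/(3*k + 1)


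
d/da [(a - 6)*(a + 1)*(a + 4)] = 3*a^2 - 2*a - 26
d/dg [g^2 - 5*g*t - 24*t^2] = 2*g - 5*t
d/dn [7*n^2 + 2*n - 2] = 14*n + 2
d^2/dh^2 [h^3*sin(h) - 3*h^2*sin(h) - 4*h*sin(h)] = -h^3*sin(h) + 3*h^2*sin(h) + 6*h^2*cos(h) + 10*h*sin(h) - 12*h*cos(h) - 6*sin(h) - 8*cos(h)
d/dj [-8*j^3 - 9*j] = -24*j^2 - 9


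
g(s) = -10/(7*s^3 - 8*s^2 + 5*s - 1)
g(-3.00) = 0.04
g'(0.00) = 50.00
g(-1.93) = 0.11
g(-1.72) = 0.15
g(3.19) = -0.06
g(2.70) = -0.11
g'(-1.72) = 0.20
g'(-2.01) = 0.12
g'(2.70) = 0.14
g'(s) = -10*(-21*s^2 + 16*s - 5)/(7*s^3 - 8*s^2 + 5*s - 1)^2 = 10*(21*s^2 - 16*s + 5)/(7*s^3 - 8*s^2 + 5*s - 1)^2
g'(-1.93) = 0.14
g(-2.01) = 0.10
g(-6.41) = 0.00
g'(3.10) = 0.07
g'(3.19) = 0.06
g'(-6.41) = 0.00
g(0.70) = -10.19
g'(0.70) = 42.50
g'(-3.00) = 0.03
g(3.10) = -0.07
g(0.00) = 10.00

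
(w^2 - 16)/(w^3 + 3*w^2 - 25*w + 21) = (w^2 - 16)/(w^3 + 3*w^2 - 25*w + 21)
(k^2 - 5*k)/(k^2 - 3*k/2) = 2*(k - 5)/(2*k - 3)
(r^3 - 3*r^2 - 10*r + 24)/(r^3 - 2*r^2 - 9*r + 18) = (r - 4)/(r - 3)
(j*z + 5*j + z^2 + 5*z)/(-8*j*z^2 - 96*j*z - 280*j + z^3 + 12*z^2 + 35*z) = (j + z)/(-8*j*z - 56*j + z^2 + 7*z)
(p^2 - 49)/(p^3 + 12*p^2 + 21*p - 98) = (p - 7)/(p^2 + 5*p - 14)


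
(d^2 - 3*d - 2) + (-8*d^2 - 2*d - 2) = -7*d^2 - 5*d - 4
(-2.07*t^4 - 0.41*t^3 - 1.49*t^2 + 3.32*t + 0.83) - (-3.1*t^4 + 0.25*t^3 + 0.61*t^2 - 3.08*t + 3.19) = 1.03*t^4 - 0.66*t^3 - 2.1*t^2 + 6.4*t - 2.36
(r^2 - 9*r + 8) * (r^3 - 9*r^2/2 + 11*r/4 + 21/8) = r^5 - 27*r^4/2 + 205*r^3/4 - 465*r^2/8 - 13*r/8 + 21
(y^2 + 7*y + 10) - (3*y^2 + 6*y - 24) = -2*y^2 + y + 34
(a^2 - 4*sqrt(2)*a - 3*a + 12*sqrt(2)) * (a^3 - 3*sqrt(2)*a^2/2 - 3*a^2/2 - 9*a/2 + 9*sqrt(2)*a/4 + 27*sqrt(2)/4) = a^5 - 11*sqrt(2)*a^4/2 - 9*a^4/2 + 12*a^3 + 99*sqrt(2)*a^3/4 - 81*a^2/2 - 297*sqrt(2)*a/4 + 162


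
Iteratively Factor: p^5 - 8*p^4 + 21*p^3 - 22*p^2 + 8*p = (p - 1)*(p^4 - 7*p^3 + 14*p^2 - 8*p) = (p - 1)^2*(p^3 - 6*p^2 + 8*p) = (p - 4)*(p - 1)^2*(p^2 - 2*p) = p*(p - 4)*(p - 1)^2*(p - 2)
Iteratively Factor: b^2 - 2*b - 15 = (b + 3)*(b - 5)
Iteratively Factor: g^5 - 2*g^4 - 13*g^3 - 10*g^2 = (g)*(g^4 - 2*g^3 - 13*g^2 - 10*g) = g*(g + 2)*(g^3 - 4*g^2 - 5*g) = g*(g - 5)*(g + 2)*(g^2 + g) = g*(g - 5)*(g + 1)*(g + 2)*(g)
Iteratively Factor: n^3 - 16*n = (n - 4)*(n^2 + 4*n) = (n - 4)*(n + 4)*(n)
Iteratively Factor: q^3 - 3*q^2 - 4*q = (q - 4)*(q^2 + q) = q*(q - 4)*(q + 1)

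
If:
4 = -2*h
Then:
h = -2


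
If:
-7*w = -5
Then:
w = 5/7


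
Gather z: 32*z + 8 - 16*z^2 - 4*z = -16*z^2 + 28*z + 8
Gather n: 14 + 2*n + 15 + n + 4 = 3*n + 33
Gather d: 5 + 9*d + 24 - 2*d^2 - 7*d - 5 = -2*d^2 + 2*d + 24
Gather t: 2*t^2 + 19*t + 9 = 2*t^2 + 19*t + 9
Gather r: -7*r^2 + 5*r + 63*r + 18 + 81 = -7*r^2 + 68*r + 99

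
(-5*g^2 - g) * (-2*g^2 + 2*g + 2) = 10*g^4 - 8*g^3 - 12*g^2 - 2*g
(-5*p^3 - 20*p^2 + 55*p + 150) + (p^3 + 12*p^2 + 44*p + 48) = -4*p^3 - 8*p^2 + 99*p + 198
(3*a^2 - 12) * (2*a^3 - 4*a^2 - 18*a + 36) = 6*a^5 - 12*a^4 - 78*a^3 + 156*a^2 + 216*a - 432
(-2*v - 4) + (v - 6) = -v - 10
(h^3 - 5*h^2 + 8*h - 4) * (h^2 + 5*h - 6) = h^5 - 23*h^3 + 66*h^2 - 68*h + 24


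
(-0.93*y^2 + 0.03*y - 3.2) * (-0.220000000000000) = 0.2046*y^2 - 0.0066*y + 0.704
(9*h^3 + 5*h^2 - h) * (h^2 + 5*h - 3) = 9*h^5 + 50*h^4 - 3*h^3 - 20*h^2 + 3*h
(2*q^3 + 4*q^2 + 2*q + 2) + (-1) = 2*q^3 + 4*q^2 + 2*q + 1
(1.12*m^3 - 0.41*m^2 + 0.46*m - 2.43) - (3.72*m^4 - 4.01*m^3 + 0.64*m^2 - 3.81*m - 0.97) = -3.72*m^4 + 5.13*m^3 - 1.05*m^2 + 4.27*m - 1.46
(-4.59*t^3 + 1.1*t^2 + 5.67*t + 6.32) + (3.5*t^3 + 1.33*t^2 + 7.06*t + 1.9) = -1.09*t^3 + 2.43*t^2 + 12.73*t + 8.22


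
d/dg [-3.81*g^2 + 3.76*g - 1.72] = 3.76 - 7.62*g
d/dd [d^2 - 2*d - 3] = 2*d - 2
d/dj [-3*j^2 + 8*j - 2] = 8 - 6*j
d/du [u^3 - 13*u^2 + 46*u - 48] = 3*u^2 - 26*u + 46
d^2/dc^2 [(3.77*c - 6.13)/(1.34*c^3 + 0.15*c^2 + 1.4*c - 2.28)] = (40.616472*c^5 - 127.537716*c^4 - 33.68947*c^3 + 68.390418*c^2 - 112.358016*c - 4.15484)/(2.406104*c^9 + 0.80802*c^8 + 7.63197*c^7 - 10.590129*c^6 + 5.22402*c^5 - 24.93558*c^4 + 20.768768*c^3 - 11.06712*c^2 + 21.83328*c - 11.852352)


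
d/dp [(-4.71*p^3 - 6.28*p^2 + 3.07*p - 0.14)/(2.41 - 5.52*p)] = (51.9984*p^3 + 0.612299999999998*p^2 - 30.2696*p + 6.6259)/(30.4704*p^2 - 26.6064*p + 5.8081)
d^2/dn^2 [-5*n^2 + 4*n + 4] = -10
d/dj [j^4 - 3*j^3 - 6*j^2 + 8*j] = 4*j^3 - 9*j^2 - 12*j + 8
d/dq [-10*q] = -10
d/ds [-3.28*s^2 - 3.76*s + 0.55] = -6.56*s - 3.76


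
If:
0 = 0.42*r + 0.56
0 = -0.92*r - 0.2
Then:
No Solution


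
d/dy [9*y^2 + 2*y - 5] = 18*y + 2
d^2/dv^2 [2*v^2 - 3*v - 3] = 4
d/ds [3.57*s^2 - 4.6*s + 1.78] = 7.14*s - 4.6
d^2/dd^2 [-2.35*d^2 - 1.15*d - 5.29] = -4.70000000000000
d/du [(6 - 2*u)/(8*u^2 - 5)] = 2*(-8*u^2 + 16*u*(u - 3) + 5)/(8*u^2 - 5)^2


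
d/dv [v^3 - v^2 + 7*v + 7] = 3*v^2 - 2*v + 7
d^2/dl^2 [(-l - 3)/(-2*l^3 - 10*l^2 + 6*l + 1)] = 4*(2*(l + 3)*(3*l^2 + 10*l - 3)^2 + (-3*l^2 - 10*l - (l + 3)*(3*l + 5) + 3)*(2*l^3 + 10*l^2 - 6*l - 1))/(2*l^3 + 10*l^2 - 6*l - 1)^3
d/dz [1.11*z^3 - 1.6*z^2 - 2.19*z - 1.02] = 3.33*z^2 - 3.2*z - 2.19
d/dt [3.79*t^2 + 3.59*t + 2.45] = 7.58*t + 3.59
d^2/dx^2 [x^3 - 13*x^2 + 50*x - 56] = 6*x - 26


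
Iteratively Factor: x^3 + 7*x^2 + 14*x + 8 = (x + 4)*(x^2 + 3*x + 2) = (x + 1)*(x + 4)*(x + 2)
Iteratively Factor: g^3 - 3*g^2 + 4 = (g - 2)*(g^2 - g - 2) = (g - 2)*(g + 1)*(g - 2)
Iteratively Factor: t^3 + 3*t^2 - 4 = (t + 2)*(t^2 + t - 2) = (t - 1)*(t + 2)*(t + 2)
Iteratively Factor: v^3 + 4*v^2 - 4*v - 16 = (v + 4)*(v^2 - 4) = (v + 2)*(v + 4)*(v - 2)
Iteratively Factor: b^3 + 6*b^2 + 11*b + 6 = (b + 1)*(b^2 + 5*b + 6) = (b + 1)*(b + 3)*(b + 2)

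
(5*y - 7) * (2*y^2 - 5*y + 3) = 10*y^3 - 39*y^2 + 50*y - 21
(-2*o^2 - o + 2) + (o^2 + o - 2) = -o^2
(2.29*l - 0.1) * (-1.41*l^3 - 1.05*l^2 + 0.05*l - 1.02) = -3.2289*l^4 - 2.2635*l^3 + 0.2195*l^2 - 2.3408*l + 0.102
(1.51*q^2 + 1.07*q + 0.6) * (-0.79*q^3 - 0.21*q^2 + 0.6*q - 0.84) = -1.1929*q^5 - 1.1624*q^4 + 0.2073*q^3 - 0.7524*q^2 - 0.5388*q - 0.504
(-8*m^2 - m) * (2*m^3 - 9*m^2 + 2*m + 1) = -16*m^5 + 70*m^4 - 7*m^3 - 10*m^2 - m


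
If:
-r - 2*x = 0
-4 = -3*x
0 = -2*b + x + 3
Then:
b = 13/6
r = -8/3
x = 4/3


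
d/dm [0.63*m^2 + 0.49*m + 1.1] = 1.26*m + 0.49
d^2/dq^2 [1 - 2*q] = 0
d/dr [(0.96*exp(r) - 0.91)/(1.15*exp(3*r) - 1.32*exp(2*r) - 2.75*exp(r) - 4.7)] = (-2.208*exp(3*r) + 4.4067*exp(2*r) - 2.4024*exp(r) - 7.0145)*exp(r)/(1.3225*exp(6*r) - 3.036*exp(5*r) - 4.5826*exp(4*r) - 3.55*exp(3*r) + 19.9705*exp(2*r) + 25.85*exp(r) + 22.09)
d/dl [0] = 0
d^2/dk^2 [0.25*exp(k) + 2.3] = 0.25*exp(k)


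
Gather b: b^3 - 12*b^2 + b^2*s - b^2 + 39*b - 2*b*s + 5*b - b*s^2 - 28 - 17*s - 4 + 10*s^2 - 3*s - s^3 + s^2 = b^3 + b^2*(s - 13) + b*(-s^2 - 2*s + 44) - s^3 + 11*s^2 - 20*s - 32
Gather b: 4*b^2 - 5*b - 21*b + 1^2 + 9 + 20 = 4*b^2 - 26*b + 30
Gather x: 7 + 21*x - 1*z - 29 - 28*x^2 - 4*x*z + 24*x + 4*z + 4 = -28*x^2 + x*(45 - 4*z) + 3*z - 18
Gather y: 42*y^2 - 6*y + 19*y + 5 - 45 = 42*y^2 + 13*y - 40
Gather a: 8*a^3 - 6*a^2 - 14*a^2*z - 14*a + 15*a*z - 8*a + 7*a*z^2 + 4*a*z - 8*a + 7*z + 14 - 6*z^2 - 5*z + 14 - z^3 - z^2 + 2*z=8*a^3 + a^2*(-14*z - 6) + a*(7*z^2 + 19*z - 30) - z^3 - 7*z^2 + 4*z + 28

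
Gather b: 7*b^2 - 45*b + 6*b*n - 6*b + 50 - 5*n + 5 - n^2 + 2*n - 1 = 7*b^2 + b*(6*n - 51) - n^2 - 3*n + 54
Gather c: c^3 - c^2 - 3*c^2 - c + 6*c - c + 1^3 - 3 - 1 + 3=c^3 - 4*c^2 + 4*c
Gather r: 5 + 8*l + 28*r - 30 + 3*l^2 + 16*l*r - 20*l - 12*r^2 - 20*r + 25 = 3*l^2 - 12*l - 12*r^2 + r*(16*l + 8)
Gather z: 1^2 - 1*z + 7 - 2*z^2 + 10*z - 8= -2*z^2 + 9*z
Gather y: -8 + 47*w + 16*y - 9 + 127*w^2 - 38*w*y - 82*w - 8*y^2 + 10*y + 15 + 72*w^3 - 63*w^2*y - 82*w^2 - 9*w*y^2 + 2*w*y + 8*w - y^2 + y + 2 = 72*w^3 + 45*w^2 - 27*w + y^2*(-9*w - 9) + y*(-63*w^2 - 36*w + 27)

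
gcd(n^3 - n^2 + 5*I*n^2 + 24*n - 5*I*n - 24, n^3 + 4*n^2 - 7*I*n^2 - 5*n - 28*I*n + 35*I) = n - 1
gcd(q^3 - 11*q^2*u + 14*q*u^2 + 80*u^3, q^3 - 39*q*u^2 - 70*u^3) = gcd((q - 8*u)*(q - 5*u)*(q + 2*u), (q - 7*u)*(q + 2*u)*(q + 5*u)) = q + 2*u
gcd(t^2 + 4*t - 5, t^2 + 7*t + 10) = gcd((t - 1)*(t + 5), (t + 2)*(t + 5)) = t + 5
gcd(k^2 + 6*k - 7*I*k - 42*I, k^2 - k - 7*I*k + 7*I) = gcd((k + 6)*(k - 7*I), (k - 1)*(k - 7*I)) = k - 7*I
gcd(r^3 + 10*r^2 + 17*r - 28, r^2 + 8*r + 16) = r + 4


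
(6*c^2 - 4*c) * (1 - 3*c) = -18*c^3 + 18*c^2 - 4*c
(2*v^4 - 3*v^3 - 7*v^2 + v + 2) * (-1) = -2*v^4 + 3*v^3 + 7*v^2 - v - 2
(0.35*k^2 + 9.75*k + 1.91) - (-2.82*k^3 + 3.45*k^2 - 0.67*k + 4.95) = 2.82*k^3 - 3.1*k^2 + 10.42*k - 3.04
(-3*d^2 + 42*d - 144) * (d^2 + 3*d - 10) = -3*d^4 + 33*d^3 + 12*d^2 - 852*d + 1440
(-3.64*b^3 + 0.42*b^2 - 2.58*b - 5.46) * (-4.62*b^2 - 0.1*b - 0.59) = 16.8168*b^5 - 1.5764*b^4 + 14.0252*b^3 + 25.2354*b^2 + 2.0682*b + 3.2214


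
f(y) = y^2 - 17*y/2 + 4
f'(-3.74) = -15.98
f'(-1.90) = -12.30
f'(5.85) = 3.20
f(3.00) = -12.50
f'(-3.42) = -15.34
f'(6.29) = 4.08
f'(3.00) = -2.50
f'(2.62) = -3.26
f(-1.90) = 23.76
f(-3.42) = 44.77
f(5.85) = -11.50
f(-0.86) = 12.05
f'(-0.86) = -10.22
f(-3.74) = 49.78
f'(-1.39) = -11.28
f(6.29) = -9.90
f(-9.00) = 161.50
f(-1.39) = 17.75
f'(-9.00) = -26.50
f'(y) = 2*y - 17/2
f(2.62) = -11.41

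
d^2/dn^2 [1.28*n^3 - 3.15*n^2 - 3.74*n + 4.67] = 7.68*n - 6.3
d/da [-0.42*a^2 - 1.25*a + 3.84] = -0.84*a - 1.25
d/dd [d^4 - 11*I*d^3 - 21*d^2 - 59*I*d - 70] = 4*d^3 - 33*I*d^2 - 42*d - 59*I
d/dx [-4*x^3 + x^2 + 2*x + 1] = -12*x^2 + 2*x + 2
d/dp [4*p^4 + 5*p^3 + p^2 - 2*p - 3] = 16*p^3 + 15*p^2 + 2*p - 2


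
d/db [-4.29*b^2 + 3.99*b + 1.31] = 3.99 - 8.58*b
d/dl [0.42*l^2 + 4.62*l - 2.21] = 0.84*l + 4.62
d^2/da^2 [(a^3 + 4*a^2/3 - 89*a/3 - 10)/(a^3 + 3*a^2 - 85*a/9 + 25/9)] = 6*(-405*a^6 - 14742*a^5 - 74331*a^4 - 168756*a^3 + 96165*a^2 + 412650*a - 383125)/(729*a^9 + 6561*a^8 - 972*a^7 - 98172*a^6 + 45630*a^5 + 525150*a^4 - 941500*a^3 + 592500*a^2 - 159375*a + 15625)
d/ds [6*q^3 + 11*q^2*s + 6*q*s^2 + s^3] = 11*q^2 + 12*q*s + 3*s^2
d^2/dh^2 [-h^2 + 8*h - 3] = -2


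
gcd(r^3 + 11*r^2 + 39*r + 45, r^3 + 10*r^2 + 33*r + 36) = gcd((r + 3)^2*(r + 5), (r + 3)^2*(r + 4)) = r^2 + 6*r + 9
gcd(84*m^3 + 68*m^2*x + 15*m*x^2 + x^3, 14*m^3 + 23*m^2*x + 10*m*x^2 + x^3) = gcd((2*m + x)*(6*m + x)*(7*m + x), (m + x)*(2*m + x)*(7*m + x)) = 14*m^2 + 9*m*x + x^2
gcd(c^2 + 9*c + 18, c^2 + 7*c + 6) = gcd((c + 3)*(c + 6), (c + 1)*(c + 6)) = c + 6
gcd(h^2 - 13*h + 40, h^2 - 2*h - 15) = h - 5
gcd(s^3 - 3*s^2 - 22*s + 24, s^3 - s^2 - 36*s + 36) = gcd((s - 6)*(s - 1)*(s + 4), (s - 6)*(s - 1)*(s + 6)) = s^2 - 7*s + 6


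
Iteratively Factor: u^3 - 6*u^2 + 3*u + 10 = (u - 5)*(u^2 - u - 2) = (u - 5)*(u + 1)*(u - 2)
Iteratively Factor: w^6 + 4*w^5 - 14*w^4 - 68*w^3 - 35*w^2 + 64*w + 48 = (w + 1)*(w^5 + 3*w^4 - 17*w^3 - 51*w^2 + 16*w + 48) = (w + 1)*(w + 4)*(w^4 - w^3 - 13*w^2 + w + 12) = (w + 1)*(w + 3)*(w + 4)*(w^3 - 4*w^2 - w + 4) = (w - 1)*(w + 1)*(w + 3)*(w + 4)*(w^2 - 3*w - 4) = (w - 4)*(w - 1)*(w + 1)*(w + 3)*(w + 4)*(w + 1)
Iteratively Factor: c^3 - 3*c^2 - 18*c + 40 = (c - 5)*(c^2 + 2*c - 8) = (c - 5)*(c + 4)*(c - 2)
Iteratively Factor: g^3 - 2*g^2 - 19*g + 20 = (g - 1)*(g^2 - g - 20) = (g - 1)*(g + 4)*(g - 5)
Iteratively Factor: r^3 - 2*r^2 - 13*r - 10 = (r + 2)*(r^2 - 4*r - 5) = (r - 5)*(r + 2)*(r + 1)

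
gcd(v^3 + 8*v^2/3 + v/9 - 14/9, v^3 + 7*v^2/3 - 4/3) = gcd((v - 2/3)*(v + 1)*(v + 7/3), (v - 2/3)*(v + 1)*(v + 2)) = v^2 + v/3 - 2/3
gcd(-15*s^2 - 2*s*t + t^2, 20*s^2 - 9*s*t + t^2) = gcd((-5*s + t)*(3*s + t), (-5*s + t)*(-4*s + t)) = 5*s - t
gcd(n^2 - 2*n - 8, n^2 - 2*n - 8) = n^2 - 2*n - 8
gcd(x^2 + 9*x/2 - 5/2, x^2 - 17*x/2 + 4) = x - 1/2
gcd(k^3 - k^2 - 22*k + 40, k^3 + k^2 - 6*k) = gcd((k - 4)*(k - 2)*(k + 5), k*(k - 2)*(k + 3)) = k - 2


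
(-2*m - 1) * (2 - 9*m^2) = 18*m^3 + 9*m^2 - 4*m - 2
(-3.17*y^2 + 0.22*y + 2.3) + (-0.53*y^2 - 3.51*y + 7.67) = -3.7*y^2 - 3.29*y + 9.97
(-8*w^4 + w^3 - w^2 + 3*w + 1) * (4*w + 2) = -32*w^5 - 12*w^4 - 2*w^3 + 10*w^2 + 10*w + 2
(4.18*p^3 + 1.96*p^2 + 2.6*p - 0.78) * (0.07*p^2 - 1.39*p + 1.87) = 0.2926*p^5 - 5.673*p^4 + 5.2742*p^3 - 0.00340000000000007*p^2 + 5.9462*p - 1.4586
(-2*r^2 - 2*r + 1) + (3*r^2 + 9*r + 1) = r^2 + 7*r + 2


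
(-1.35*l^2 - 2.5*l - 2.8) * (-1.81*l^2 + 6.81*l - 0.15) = 2.4435*l^4 - 4.6685*l^3 - 11.7545*l^2 - 18.693*l + 0.42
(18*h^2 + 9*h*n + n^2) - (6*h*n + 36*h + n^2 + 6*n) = 18*h^2 + 3*h*n - 36*h - 6*n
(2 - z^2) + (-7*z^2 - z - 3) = -8*z^2 - z - 1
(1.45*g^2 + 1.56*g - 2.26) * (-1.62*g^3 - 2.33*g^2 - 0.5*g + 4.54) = -2.349*g^5 - 5.9057*g^4 - 0.6986*g^3 + 11.0688*g^2 + 8.2124*g - 10.2604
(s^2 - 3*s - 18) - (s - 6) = s^2 - 4*s - 12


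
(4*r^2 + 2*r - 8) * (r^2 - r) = 4*r^4 - 2*r^3 - 10*r^2 + 8*r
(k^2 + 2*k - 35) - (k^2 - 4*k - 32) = 6*k - 3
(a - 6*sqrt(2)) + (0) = a - 6*sqrt(2)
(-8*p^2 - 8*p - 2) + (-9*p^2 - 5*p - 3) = -17*p^2 - 13*p - 5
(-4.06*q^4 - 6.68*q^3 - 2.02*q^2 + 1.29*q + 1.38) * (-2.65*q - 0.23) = 10.759*q^5 + 18.6358*q^4 + 6.8894*q^3 - 2.9539*q^2 - 3.9537*q - 0.3174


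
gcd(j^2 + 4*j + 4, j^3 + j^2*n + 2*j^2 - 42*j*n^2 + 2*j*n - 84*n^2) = j + 2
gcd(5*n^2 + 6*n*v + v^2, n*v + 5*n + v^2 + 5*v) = n + v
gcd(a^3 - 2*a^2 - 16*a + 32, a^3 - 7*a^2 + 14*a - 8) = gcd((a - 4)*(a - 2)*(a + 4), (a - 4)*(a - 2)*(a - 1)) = a^2 - 6*a + 8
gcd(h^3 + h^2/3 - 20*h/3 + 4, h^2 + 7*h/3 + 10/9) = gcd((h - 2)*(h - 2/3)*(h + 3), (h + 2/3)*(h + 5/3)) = 1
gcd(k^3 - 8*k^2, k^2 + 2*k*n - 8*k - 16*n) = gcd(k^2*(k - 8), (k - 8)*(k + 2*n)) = k - 8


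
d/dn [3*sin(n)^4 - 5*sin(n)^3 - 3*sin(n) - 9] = 3*(4*sin(n)^3 - 5*sin(n)^2 - 1)*cos(n)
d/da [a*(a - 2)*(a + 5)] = 3*a^2 + 6*a - 10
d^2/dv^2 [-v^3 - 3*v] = -6*v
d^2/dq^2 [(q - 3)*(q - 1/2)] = 2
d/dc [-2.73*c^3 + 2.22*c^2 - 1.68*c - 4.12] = -8.19*c^2 + 4.44*c - 1.68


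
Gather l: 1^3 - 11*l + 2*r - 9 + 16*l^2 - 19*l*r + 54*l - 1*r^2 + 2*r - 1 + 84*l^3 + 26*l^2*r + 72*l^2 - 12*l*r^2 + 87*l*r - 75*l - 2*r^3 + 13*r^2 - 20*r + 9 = 84*l^3 + l^2*(26*r + 88) + l*(-12*r^2 + 68*r - 32) - 2*r^3 + 12*r^2 - 16*r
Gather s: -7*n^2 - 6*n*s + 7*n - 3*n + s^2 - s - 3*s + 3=-7*n^2 + 4*n + s^2 + s*(-6*n - 4) + 3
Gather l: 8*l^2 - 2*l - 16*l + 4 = 8*l^2 - 18*l + 4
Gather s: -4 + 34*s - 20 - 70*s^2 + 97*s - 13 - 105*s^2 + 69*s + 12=-175*s^2 + 200*s - 25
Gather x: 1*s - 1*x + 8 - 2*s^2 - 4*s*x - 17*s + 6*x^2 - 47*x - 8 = -2*s^2 - 16*s + 6*x^2 + x*(-4*s - 48)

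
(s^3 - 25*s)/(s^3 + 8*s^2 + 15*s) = (s - 5)/(s + 3)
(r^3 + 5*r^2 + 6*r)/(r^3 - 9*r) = (r + 2)/(r - 3)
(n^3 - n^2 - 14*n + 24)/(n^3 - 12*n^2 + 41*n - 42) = (n + 4)/(n - 7)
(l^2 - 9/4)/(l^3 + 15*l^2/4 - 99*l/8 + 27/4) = 2*(2*l + 3)/(4*l^2 + 21*l - 18)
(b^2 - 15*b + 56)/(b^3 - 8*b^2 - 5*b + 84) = (b - 8)/(b^2 - b - 12)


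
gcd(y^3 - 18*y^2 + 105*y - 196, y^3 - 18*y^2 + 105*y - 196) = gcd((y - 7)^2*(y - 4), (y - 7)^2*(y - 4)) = y^3 - 18*y^2 + 105*y - 196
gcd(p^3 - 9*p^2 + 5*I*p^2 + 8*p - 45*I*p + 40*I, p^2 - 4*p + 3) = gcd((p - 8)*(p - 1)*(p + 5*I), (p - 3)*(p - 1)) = p - 1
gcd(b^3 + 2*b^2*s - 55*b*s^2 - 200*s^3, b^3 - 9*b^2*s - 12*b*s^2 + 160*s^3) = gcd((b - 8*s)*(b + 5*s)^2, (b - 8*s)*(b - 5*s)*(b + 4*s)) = -b + 8*s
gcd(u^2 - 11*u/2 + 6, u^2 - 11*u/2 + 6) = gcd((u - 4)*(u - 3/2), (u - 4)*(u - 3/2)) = u^2 - 11*u/2 + 6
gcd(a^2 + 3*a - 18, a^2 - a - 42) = a + 6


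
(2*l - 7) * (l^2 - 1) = 2*l^3 - 7*l^2 - 2*l + 7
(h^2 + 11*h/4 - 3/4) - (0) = h^2 + 11*h/4 - 3/4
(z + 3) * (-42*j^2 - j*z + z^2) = -42*j^2*z - 126*j^2 - j*z^2 - 3*j*z + z^3 + 3*z^2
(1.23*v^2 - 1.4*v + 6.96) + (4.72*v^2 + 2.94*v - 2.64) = 5.95*v^2 + 1.54*v + 4.32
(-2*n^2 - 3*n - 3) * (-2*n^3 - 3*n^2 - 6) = 4*n^5 + 12*n^4 + 15*n^3 + 21*n^2 + 18*n + 18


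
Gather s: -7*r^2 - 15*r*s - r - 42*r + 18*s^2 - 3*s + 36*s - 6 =-7*r^2 - 43*r + 18*s^2 + s*(33 - 15*r) - 6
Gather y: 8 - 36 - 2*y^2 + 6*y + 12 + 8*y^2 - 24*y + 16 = 6*y^2 - 18*y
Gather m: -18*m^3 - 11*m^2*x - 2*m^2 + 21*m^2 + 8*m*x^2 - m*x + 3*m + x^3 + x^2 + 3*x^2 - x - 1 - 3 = -18*m^3 + m^2*(19 - 11*x) + m*(8*x^2 - x + 3) + x^3 + 4*x^2 - x - 4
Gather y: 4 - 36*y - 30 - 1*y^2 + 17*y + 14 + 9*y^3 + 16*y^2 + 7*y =9*y^3 + 15*y^2 - 12*y - 12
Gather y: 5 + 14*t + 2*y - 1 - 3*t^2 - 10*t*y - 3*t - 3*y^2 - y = -3*t^2 + 11*t - 3*y^2 + y*(1 - 10*t) + 4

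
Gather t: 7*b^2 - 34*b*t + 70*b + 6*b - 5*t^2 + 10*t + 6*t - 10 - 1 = 7*b^2 + 76*b - 5*t^2 + t*(16 - 34*b) - 11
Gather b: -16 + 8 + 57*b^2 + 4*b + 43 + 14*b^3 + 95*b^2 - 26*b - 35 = 14*b^3 + 152*b^2 - 22*b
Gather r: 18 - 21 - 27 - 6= -36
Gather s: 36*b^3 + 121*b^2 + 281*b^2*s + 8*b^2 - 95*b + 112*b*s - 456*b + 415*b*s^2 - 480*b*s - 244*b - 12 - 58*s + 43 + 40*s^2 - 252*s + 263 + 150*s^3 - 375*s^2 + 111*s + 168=36*b^3 + 129*b^2 - 795*b + 150*s^3 + s^2*(415*b - 335) + s*(281*b^2 - 368*b - 199) + 462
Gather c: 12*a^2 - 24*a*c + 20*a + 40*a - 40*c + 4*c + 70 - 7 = 12*a^2 + 60*a + c*(-24*a - 36) + 63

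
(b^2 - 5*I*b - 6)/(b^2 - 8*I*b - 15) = (b - 2*I)/(b - 5*I)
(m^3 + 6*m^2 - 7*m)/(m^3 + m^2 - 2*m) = (m + 7)/(m + 2)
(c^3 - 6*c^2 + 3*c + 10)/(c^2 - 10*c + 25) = (c^2 - c - 2)/(c - 5)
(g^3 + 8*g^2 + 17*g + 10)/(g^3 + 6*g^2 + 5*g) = (g + 2)/g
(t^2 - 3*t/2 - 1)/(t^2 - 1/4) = 2*(t - 2)/(2*t - 1)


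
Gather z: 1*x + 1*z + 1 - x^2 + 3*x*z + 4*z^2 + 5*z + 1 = -x^2 + x + 4*z^2 + z*(3*x + 6) + 2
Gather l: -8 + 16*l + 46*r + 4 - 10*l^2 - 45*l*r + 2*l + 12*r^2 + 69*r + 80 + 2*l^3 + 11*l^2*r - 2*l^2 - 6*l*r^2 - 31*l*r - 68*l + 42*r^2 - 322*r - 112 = 2*l^3 + l^2*(11*r - 12) + l*(-6*r^2 - 76*r - 50) + 54*r^2 - 207*r - 36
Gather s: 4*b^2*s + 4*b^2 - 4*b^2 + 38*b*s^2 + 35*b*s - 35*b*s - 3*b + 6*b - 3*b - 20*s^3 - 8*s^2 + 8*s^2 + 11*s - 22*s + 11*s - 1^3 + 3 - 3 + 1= 4*b^2*s + 38*b*s^2 - 20*s^3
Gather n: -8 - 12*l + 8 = -12*l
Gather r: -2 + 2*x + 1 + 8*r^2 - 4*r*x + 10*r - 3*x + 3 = 8*r^2 + r*(10 - 4*x) - x + 2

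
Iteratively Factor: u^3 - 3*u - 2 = (u - 2)*(u^2 + 2*u + 1) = (u - 2)*(u + 1)*(u + 1)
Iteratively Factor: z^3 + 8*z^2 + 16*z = (z + 4)*(z^2 + 4*z) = (z + 4)^2*(z)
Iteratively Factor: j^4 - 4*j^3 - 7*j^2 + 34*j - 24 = (j - 1)*(j^3 - 3*j^2 - 10*j + 24) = (j - 4)*(j - 1)*(j^2 + j - 6) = (j - 4)*(j - 2)*(j - 1)*(j + 3)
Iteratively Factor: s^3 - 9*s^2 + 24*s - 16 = (s - 1)*(s^2 - 8*s + 16) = (s - 4)*(s - 1)*(s - 4)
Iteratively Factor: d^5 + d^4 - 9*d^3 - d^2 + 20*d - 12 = (d - 1)*(d^4 + 2*d^3 - 7*d^2 - 8*d + 12) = (d - 1)^2*(d^3 + 3*d^2 - 4*d - 12) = (d - 1)^2*(d + 2)*(d^2 + d - 6) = (d - 1)^2*(d + 2)*(d + 3)*(d - 2)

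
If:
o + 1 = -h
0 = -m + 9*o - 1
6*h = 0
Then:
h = 0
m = -10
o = -1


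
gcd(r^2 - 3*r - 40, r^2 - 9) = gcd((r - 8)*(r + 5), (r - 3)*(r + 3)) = 1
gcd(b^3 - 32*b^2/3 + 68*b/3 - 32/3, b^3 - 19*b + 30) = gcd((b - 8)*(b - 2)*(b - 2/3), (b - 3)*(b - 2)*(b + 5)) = b - 2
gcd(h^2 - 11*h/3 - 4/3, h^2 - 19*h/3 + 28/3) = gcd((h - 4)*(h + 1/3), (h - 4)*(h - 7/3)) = h - 4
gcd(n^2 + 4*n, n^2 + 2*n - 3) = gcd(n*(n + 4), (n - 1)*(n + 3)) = 1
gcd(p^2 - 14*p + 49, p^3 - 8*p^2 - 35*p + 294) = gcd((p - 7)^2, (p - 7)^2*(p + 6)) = p^2 - 14*p + 49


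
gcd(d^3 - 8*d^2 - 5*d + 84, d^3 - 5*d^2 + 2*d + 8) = d - 4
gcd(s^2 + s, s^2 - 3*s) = s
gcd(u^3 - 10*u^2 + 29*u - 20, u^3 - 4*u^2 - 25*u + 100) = u^2 - 9*u + 20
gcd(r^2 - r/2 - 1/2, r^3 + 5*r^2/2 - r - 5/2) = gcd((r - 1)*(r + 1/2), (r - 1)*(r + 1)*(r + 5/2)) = r - 1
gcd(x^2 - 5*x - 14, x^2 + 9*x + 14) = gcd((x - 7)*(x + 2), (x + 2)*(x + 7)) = x + 2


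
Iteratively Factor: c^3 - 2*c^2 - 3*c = (c + 1)*(c^2 - 3*c) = c*(c + 1)*(c - 3)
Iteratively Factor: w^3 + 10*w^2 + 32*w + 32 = (w + 2)*(w^2 + 8*w + 16) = (w + 2)*(w + 4)*(w + 4)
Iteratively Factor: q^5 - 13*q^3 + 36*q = (q)*(q^4 - 13*q^2 + 36) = q*(q + 2)*(q^3 - 2*q^2 - 9*q + 18) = q*(q - 3)*(q + 2)*(q^2 + q - 6) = q*(q - 3)*(q - 2)*(q + 2)*(q + 3)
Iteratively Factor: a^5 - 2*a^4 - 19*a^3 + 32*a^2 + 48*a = (a - 3)*(a^4 + a^3 - 16*a^2 - 16*a) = (a - 3)*(a + 4)*(a^3 - 3*a^2 - 4*a) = (a - 4)*(a - 3)*(a + 4)*(a^2 + a) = a*(a - 4)*(a - 3)*(a + 4)*(a + 1)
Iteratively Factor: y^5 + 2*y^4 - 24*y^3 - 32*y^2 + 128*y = (y + 4)*(y^4 - 2*y^3 - 16*y^2 + 32*y) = (y - 4)*(y + 4)*(y^3 + 2*y^2 - 8*y) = (y - 4)*(y - 2)*(y + 4)*(y^2 + 4*y) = y*(y - 4)*(y - 2)*(y + 4)*(y + 4)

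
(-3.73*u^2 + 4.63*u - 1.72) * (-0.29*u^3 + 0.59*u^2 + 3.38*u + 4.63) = 1.0817*u^5 - 3.5434*u^4 - 9.3769*u^3 - 2.6353*u^2 + 15.6233*u - 7.9636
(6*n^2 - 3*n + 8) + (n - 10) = 6*n^2 - 2*n - 2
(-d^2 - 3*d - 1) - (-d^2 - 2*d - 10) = 9 - d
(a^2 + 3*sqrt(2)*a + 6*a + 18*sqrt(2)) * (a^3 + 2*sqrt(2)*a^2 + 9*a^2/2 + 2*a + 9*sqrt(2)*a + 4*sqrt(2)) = a^5 + 5*sqrt(2)*a^4 + 21*a^4/2 + 41*a^3 + 105*sqrt(2)*a^3/2 + 138*a^2 + 145*sqrt(2)*a^2 + 60*sqrt(2)*a + 348*a + 144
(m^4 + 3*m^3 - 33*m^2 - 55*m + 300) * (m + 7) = m^5 + 10*m^4 - 12*m^3 - 286*m^2 - 85*m + 2100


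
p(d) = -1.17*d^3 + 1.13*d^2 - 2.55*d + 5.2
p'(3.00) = -27.36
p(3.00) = -23.87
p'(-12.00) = -535.11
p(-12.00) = 2220.28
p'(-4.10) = -70.82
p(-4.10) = 115.29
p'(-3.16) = -44.74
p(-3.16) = 61.46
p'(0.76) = -2.86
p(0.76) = 3.40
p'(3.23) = -31.87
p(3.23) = -30.67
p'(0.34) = -2.19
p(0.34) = 4.42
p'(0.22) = -2.22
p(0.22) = 4.68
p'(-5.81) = -134.16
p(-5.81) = 287.62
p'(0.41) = -2.21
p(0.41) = 4.26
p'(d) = -3.51*d^2 + 2.26*d - 2.55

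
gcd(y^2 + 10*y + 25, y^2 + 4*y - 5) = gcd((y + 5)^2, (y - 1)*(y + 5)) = y + 5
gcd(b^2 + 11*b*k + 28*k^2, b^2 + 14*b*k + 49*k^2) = b + 7*k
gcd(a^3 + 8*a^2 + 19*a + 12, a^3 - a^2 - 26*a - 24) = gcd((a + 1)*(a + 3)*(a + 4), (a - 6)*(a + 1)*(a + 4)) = a^2 + 5*a + 4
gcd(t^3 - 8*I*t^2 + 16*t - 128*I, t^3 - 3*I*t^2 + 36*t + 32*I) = t^2 - 4*I*t + 32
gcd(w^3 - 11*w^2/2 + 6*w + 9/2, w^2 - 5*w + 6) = w - 3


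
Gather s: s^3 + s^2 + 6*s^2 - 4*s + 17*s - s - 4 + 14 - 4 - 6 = s^3 + 7*s^2 + 12*s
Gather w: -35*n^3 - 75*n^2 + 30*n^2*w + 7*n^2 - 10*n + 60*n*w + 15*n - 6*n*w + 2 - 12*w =-35*n^3 - 68*n^2 + 5*n + w*(30*n^2 + 54*n - 12) + 2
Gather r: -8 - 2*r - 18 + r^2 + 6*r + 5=r^2 + 4*r - 21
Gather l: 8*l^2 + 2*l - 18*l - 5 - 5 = 8*l^2 - 16*l - 10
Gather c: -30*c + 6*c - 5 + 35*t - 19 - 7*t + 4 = -24*c + 28*t - 20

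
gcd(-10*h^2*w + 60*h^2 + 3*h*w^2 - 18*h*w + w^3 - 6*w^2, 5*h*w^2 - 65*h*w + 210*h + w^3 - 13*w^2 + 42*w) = 5*h*w - 30*h + w^2 - 6*w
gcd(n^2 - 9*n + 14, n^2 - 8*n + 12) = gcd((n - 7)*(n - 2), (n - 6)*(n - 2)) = n - 2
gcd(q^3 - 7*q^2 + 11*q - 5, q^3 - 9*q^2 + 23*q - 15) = q^2 - 6*q + 5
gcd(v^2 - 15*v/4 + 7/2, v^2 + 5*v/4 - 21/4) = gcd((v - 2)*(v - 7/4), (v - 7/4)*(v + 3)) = v - 7/4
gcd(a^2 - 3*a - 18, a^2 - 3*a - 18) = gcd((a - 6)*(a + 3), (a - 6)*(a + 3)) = a^2 - 3*a - 18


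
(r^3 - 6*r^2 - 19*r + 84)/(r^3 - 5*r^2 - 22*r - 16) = (-r^3 + 6*r^2 + 19*r - 84)/(-r^3 + 5*r^2 + 22*r + 16)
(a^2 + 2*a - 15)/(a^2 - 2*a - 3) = (a + 5)/(a + 1)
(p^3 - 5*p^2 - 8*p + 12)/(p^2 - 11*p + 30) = (p^2 + p - 2)/(p - 5)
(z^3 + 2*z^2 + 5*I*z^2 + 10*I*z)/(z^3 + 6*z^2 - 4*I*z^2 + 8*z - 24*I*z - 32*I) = z*(z + 5*I)/(z^2 + 4*z*(1 - I) - 16*I)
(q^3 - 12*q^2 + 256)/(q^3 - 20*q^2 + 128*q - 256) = (q + 4)/(q - 4)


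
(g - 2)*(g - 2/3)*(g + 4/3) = g^3 - 4*g^2/3 - 20*g/9 + 16/9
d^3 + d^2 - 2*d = d*(d - 1)*(d + 2)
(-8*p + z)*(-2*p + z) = 16*p^2 - 10*p*z + z^2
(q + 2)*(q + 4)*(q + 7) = q^3 + 13*q^2 + 50*q + 56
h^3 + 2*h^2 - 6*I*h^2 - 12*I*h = h*(h + 2)*(h - 6*I)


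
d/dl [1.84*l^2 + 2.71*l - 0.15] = 3.68*l + 2.71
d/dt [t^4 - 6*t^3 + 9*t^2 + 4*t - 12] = 4*t^3 - 18*t^2 + 18*t + 4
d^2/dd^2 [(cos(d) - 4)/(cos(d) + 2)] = 6*(cos(d)^2 - 2*cos(d) - 2)/(cos(d) + 2)^3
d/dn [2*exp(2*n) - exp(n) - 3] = (4*exp(n) - 1)*exp(n)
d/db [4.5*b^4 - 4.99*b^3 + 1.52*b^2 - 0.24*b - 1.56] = 18.0*b^3 - 14.97*b^2 + 3.04*b - 0.24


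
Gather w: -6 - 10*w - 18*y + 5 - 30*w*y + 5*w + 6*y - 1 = w*(-30*y - 5) - 12*y - 2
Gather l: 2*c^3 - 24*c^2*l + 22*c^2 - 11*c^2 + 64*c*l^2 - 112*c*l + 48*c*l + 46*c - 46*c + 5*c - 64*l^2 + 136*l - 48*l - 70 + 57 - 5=2*c^3 + 11*c^2 + 5*c + l^2*(64*c - 64) + l*(-24*c^2 - 64*c + 88) - 18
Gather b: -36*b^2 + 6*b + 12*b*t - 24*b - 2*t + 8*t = -36*b^2 + b*(12*t - 18) + 6*t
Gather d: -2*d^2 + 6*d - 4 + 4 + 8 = -2*d^2 + 6*d + 8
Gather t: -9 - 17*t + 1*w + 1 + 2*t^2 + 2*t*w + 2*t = 2*t^2 + t*(2*w - 15) + w - 8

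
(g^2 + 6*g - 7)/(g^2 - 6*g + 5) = (g + 7)/(g - 5)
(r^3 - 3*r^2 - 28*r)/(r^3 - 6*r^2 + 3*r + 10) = r*(r^2 - 3*r - 28)/(r^3 - 6*r^2 + 3*r + 10)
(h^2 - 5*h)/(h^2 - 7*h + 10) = h/(h - 2)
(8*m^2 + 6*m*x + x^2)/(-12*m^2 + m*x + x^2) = (2*m + x)/(-3*m + x)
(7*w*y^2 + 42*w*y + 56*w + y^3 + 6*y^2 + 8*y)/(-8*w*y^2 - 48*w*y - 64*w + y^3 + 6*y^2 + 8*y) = (7*w + y)/(-8*w + y)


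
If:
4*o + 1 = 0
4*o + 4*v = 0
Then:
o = -1/4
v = 1/4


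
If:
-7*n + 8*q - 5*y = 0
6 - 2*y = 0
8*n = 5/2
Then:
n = 5/16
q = 275/128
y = 3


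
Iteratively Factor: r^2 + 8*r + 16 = (r + 4)*(r + 4)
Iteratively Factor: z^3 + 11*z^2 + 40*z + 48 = (z + 3)*(z^2 + 8*z + 16) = (z + 3)*(z + 4)*(z + 4)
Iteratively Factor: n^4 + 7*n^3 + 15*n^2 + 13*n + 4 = (n + 1)*(n^3 + 6*n^2 + 9*n + 4) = (n + 1)*(n + 4)*(n^2 + 2*n + 1) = (n + 1)^2*(n + 4)*(n + 1)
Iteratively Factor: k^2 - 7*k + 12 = (k - 3)*(k - 4)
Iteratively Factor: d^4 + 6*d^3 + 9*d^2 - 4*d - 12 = (d + 3)*(d^3 + 3*d^2 - 4) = (d + 2)*(d + 3)*(d^2 + d - 2) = (d - 1)*(d + 2)*(d + 3)*(d + 2)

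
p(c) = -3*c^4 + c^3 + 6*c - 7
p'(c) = -12*c^3 + 3*c^2 + 6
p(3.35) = -327.14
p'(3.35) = -411.48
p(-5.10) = -2199.81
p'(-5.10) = 1675.84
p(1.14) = -3.75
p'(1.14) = -7.88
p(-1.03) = -17.65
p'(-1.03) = 22.30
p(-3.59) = -573.12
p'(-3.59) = 599.88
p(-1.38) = -28.79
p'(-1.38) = 43.25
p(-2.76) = -218.67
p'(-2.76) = 281.15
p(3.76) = -530.90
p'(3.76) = -589.48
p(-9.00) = -20473.00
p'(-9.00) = 8997.00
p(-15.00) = -155347.00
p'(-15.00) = 41181.00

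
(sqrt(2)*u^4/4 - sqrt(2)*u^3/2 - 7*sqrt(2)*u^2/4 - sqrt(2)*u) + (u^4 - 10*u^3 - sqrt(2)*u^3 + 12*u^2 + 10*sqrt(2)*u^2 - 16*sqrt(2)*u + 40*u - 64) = sqrt(2)*u^4/4 + u^4 - 10*u^3 - 3*sqrt(2)*u^3/2 + 33*sqrt(2)*u^2/4 + 12*u^2 - 17*sqrt(2)*u + 40*u - 64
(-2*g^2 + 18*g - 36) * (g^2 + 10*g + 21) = -2*g^4 - 2*g^3 + 102*g^2 + 18*g - 756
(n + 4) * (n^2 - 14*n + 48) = n^3 - 10*n^2 - 8*n + 192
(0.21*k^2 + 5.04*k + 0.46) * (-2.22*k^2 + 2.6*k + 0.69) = -0.4662*k^4 - 10.6428*k^3 + 12.2277*k^2 + 4.6736*k + 0.3174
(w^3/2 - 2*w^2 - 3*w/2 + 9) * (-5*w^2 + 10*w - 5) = -5*w^5/2 + 15*w^4 - 15*w^3 - 50*w^2 + 195*w/2 - 45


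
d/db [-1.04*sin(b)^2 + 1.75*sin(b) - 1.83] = (1.75 - 2.08*sin(b))*cos(b)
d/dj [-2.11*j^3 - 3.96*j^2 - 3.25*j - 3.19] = -6.33*j^2 - 7.92*j - 3.25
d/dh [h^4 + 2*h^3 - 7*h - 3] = 4*h^3 + 6*h^2 - 7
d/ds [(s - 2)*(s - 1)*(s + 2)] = 3*s^2 - 2*s - 4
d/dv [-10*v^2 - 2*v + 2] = -20*v - 2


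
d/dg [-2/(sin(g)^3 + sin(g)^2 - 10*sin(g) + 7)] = 2*(3*sin(g)^2 + 2*sin(g) - 10)*cos(g)/(sin(g)^3 + sin(g)^2 - 10*sin(g) + 7)^2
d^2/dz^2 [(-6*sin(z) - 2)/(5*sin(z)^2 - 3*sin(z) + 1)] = 2*(75*sin(z)^5 + 145*sin(z)^4 - 285*sin(z)^3 - 152*sin(z)^2 + 186*sin(z) - 26)/(5*sin(z)^2 - 3*sin(z) + 1)^3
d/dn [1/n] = -1/n^2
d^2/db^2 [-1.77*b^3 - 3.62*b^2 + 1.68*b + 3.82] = -10.62*b - 7.24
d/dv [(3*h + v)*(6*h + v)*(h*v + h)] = h*(18*h^2 + 18*h*v + 9*h + 3*v^2 + 2*v)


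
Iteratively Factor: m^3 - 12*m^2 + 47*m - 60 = (m - 4)*(m^2 - 8*m + 15) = (m - 4)*(m - 3)*(m - 5)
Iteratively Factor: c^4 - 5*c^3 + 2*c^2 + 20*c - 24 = (c - 2)*(c^3 - 3*c^2 - 4*c + 12) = (c - 2)^2*(c^2 - c - 6) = (c - 2)^2*(c + 2)*(c - 3)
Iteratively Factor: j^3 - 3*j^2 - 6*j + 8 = (j - 4)*(j^2 + j - 2) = (j - 4)*(j + 2)*(j - 1)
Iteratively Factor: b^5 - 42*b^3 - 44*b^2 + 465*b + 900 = (b + 4)*(b^4 - 4*b^3 - 26*b^2 + 60*b + 225) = (b - 5)*(b + 4)*(b^3 + b^2 - 21*b - 45) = (b - 5)*(b + 3)*(b + 4)*(b^2 - 2*b - 15) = (b - 5)*(b + 3)^2*(b + 4)*(b - 5)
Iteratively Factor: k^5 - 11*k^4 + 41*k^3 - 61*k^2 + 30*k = (k - 5)*(k^4 - 6*k^3 + 11*k^2 - 6*k) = (k - 5)*(k - 2)*(k^3 - 4*k^2 + 3*k) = (k - 5)*(k - 3)*(k - 2)*(k^2 - k) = (k - 5)*(k - 3)*(k - 2)*(k - 1)*(k)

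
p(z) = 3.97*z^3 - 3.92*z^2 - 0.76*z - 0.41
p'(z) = 11.91*z^2 - 7.84*z - 0.76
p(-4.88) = -551.42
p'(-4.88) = 321.13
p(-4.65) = -480.80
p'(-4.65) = 293.22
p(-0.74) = -3.60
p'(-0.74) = 11.56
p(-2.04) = -48.88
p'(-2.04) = 64.80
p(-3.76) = -264.01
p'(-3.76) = 197.10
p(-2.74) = -109.42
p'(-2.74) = 110.14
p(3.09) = 76.94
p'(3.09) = 88.73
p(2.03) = 15.10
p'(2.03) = 32.40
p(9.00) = 2569.36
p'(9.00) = 893.39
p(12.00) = 6286.15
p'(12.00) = 1620.20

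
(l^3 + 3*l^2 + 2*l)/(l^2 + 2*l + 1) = l*(l + 2)/(l + 1)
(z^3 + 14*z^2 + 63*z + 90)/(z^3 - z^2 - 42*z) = (z^2 + 8*z + 15)/(z*(z - 7))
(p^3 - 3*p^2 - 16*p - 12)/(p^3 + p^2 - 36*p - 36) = (p + 2)/(p + 6)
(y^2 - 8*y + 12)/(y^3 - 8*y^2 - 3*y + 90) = (y - 2)/(y^2 - 2*y - 15)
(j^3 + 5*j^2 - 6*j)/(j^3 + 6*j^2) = (j - 1)/j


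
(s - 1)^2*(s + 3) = s^3 + s^2 - 5*s + 3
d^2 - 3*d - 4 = (d - 4)*(d + 1)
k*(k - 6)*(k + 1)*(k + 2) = k^4 - 3*k^3 - 16*k^2 - 12*k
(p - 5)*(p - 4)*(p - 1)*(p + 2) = p^4 - 8*p^3 + 9*p^2 + 38*p - 40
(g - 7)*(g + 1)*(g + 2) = g^3 - 4*g^2 - 19*g - 14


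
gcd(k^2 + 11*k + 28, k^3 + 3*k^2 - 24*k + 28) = k + 7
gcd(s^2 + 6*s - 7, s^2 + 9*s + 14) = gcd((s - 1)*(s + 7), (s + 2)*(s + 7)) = s + 7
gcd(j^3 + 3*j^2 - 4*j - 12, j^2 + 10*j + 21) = j + 3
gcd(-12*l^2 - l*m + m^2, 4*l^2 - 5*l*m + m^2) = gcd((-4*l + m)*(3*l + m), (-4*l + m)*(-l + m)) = 4*l - m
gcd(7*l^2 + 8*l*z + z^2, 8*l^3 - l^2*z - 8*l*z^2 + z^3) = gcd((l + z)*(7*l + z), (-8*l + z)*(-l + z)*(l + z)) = l + z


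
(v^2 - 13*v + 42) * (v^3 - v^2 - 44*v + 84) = v^5 - 14*v^4 + 11*v^3 + 614*v^2 - 2940*v + 3528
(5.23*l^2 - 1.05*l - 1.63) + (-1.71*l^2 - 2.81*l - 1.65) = 3.52*l^2 - 3.86*l - 3.28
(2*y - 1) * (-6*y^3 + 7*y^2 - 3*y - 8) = -12*y^4 + 20*y^3 - 13*y^2 - 13*y + 8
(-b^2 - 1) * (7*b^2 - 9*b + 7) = -7*b^4 + 9*b^3 - 14*b^2 + 9*b - 7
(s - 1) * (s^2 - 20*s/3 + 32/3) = s^3 - 23*s^2/3 + 52*s/3 - 32/3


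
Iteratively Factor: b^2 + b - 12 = (b + 4)*(b - 3)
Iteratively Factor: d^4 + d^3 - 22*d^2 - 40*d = (d)*(d^3 + d^2 - 22*d - 40) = d*(d + 4)*(d^2 - 3*d - 10) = d*(d - 5)*(d + 4)*(d + 2)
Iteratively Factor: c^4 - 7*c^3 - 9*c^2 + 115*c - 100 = (c + 4)*(c^3 - 11*c^2 + 35*c - 25) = (c - 5)*(c + 4)*(c^2 - 6*c + 5) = (c - 5)^2*(c + 4)*(c - 1)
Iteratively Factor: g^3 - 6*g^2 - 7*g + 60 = (g - 4)*(g^2 - 2*g - 15) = (g - 4)*(g + 3)*(g - 5)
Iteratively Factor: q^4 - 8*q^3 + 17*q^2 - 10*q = (q - 1)*(q^3 - 7*q^2 + 10*q) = q*(q - 1)*(q^2 - 7*q + 10) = q*(q - 2)*(q - 1)*(q - 5)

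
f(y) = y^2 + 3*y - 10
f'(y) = 2*y + 3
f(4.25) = 20.81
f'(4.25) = 11.50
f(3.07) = 8.63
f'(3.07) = 9.14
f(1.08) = -5.59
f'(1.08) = 5.16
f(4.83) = 27.82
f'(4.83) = 12.66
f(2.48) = 3.59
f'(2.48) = 7.96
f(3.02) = 8.18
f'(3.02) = 9.04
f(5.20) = 32.64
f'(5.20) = 13.40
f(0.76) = -7.14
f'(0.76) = 4.52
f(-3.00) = -10.00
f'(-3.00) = -3.00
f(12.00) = 170.00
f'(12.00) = 27.00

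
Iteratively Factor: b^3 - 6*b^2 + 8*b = (b - 4)*(b^2 - 2*b) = b*(b - 4)*(b - 2)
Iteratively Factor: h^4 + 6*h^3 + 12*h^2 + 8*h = (h + 2)*(h^3 + 4*h^2 + 4*h) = (h + 2)^2*(h^2 + 2*h) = (h + 2)^3*(h)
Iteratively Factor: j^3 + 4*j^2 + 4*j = (j)*(j^2 + 4*j + 4) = j*(j + 2)*(j + 2)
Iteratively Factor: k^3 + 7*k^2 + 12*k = (k + 4)*(k^2 + 3*k) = k*(k + 4)*(k + 3)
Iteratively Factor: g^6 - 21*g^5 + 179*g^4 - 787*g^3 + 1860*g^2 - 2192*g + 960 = (g - 4)*(g^5 - 17*g^4 + 111*g^3 - 343*g^2 + 488*g - 240) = (g - 4)^2*(g^4 - 13*g^3 + 59*g^2 - 107*g + 60) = (g - 4)^2*(g - 3)*(g^3 - 10*g^2 + 29*g - 20) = (g - 4)^3*(g - 3)*(g^2 - 6*g + 5) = (g - 5)*(g - 4)^3*(g - 3)*(g - 1)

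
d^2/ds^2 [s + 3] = 0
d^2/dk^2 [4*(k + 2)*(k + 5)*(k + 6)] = 24*k + 104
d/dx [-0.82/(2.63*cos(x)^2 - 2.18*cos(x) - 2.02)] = (1.7876 - 4.3132*cos(x))*sin(x)/(-2.63*cos(x)^2 + 2.18*cos(x) + 2.02)^2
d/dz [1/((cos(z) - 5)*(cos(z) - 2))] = (2*cos(z) - 7)*sin(z)/((cos(z) - 5)^2*(cos(z) - 2)^2)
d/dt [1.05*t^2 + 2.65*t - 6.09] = 2.1*t + 2.65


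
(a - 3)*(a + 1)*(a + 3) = a^3 + a^2 - 9*a - 9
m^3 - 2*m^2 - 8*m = m*(m - 4)*(m + 2)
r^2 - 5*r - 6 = (r - 6)*(r + 1)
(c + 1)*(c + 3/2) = c^2 + 5*c/2 + 3/2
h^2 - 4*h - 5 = (h - 5)*(h + 1)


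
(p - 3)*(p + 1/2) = p^2 - 5*p/2 - 3/2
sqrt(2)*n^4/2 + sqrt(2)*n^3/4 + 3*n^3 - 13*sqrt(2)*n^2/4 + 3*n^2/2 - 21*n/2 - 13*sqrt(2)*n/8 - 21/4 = (n + 1/2)*(n - 3*sqrt(2)/2)*(n + 7*sqrt(2)/2)*(sqrt(2)*n/2 + 1)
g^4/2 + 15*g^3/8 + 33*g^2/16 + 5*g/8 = g*(g/2 + 1/4)*(g + 5/4)*(g + 2)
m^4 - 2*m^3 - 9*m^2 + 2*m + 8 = (m - 4)*(m - 1)*(m + 1)*(m + 2)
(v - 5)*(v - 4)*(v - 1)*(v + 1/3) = v^4 - 29*v^3/3 + 77*v^2/3 - 31*v/3 - 20/3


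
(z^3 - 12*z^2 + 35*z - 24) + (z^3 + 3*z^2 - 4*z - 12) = 2*z^3 - 9*z^2 + 31*z - 36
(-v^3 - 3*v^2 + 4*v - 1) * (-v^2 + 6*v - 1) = v^5 - 3*v^4 - 21*v^3 + 28*v^2 - 10*v + 1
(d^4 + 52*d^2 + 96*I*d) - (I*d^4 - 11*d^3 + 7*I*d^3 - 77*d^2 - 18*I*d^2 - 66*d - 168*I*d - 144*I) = d^4 - I*d^4 + 11*d^3 - 7*I*d^3 + 129*d^2 + 18*I*d^2 + 66*d + 264*I*d + 144*I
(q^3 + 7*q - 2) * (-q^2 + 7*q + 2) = -q^5 + 7*q^4 - 5*q^3 + 51*q^2 - 4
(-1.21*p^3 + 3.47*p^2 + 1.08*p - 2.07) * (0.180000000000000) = -0.2178*p^3 + 0.6246*p^2 + 0.1944*p - 0.3726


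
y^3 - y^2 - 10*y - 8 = (y - 4)*(y + 1)*(y + 2)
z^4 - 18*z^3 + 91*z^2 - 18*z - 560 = (z - 8)*(z - 7)*(z - 5)*(z + 2)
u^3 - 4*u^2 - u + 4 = (u - 4)*(u - 1)*(u + 1)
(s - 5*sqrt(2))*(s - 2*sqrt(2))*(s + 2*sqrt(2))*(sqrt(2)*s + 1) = sqrt(2)*s^4 - 9*s^3 - 13*sqrt(2)*s^2 + 72*s + 40*sqrt(2)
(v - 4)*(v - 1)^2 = v^3 - 6*v^2 + 9*v - 4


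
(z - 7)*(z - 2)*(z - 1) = z^3 - 10*z^2 + 23*z - 14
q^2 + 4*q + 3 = (q + 1)*(q + 3)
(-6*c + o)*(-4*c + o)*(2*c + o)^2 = 96*c^4 + 56*c^3*o - 12*c^2*o^2 - 6*c*o^3 + o^4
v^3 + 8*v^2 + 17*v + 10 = (v + 1)*(v + 2)*(v + 5)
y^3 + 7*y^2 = y^2*(y + 7)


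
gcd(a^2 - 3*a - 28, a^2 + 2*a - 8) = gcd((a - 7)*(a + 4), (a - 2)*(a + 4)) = a + 4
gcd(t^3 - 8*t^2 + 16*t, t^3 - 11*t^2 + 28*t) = t^2 - 4*t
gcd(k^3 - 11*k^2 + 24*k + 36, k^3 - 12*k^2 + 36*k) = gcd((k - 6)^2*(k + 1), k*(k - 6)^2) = k^2 - 12*k + 36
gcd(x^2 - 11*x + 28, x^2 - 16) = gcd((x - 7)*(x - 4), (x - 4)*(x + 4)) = x - 4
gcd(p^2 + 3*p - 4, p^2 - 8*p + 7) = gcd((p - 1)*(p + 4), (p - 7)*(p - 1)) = p - 1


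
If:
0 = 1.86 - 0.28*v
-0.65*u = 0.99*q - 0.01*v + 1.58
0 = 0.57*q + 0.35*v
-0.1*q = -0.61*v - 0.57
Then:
No Solution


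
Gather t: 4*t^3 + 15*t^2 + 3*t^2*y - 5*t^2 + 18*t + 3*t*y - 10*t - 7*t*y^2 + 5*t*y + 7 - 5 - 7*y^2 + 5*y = 4*t^3 + t^2*(3*y + 10) + t*(-7*y^2 + 8*y + 8) - 7*y^2 + 5*y + 2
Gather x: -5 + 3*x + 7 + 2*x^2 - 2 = 2*x^2 + 3*x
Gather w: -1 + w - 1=w - 2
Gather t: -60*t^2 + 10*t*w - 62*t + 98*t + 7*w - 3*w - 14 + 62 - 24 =-60*t^2 + t*(10*w + 36) + 4*w + 24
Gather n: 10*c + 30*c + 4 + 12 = 40*c + 16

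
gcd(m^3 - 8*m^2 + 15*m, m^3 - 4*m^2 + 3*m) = m^2 - 3*m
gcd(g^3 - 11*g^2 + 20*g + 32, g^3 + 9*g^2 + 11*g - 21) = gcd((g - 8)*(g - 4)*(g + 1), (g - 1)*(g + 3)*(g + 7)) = 1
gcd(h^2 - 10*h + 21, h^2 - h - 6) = h - 3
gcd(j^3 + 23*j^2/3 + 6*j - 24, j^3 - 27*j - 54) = j + 3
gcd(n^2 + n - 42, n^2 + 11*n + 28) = n + 7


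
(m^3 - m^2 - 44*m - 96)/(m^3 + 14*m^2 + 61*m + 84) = (m - 8)/(m + 7)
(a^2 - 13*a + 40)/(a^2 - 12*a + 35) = (a - 8)/(a - 7)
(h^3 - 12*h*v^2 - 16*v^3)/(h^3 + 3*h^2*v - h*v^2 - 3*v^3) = (h^3 - 12*h*v^2 - 16*v^3)/(h^3 + 3*h^2*v - h*v^2 - 3*v^3)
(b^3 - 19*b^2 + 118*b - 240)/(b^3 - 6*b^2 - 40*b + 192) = (b^2 - 11*b + 30)/(b^2 + 2*b - 24)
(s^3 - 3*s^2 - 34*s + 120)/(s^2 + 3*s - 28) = (s^2 + s - 30)/(s + 7)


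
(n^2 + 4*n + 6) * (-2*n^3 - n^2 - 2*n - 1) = -2*n^5 - 9*n^4 - 18*n^3 - 15*n^2 - 16*n - 6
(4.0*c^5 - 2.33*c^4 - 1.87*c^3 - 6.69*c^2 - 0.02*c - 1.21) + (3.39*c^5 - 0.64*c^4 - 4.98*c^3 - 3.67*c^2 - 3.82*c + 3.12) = 7.39*c^5 - 2.97*c^4 - 6.85*c^3 - 10.36*c^2 - 3.84*c + 1.91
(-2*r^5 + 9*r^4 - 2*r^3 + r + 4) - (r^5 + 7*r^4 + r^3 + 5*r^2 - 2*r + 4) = -3*r^5 + 2*r^4 - 3*r^3 - 5*r^2 + 3*r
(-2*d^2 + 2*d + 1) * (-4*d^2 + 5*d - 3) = 8*d^4 - 18*d^3 + 12*d^2 - d - 3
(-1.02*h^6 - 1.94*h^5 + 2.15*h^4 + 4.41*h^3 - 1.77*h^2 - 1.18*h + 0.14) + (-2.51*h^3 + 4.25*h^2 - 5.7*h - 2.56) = -1.02*h^6 - 1.94*h^5 + 2.15*h^4 + 1.9*h^3 + 2.48*h^2 - 6.88*h - 2.42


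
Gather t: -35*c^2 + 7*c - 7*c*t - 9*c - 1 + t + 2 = -35*c^2 - 2*c + t*(1 - 7*c) + 1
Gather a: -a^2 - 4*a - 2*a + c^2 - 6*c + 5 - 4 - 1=-a^2 - 6*a + c^2 - 6*c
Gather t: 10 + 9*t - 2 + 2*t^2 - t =2*t^2 + 8*t + 8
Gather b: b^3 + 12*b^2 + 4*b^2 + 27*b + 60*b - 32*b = b^3 + 16*b^2 + 55*b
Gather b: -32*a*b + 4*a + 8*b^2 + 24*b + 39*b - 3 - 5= 4*a + 8*b^2 + b*(63 - 32*a) - 8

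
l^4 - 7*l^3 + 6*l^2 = l^2*(l - 6)*(l - 1)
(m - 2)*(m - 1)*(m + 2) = m^3 - m^2 - 4*m + 4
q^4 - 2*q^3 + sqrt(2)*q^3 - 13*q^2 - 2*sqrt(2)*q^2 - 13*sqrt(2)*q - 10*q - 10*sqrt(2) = (q - 5)*(q + 1)*(q + 2)*(q + sqrt(2))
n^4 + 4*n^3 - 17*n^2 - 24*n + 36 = (n - 3)*(n - 1)*(n + 2)*(n + 6)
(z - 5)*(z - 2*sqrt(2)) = z^2 - 5*z - 2*sqrt(2)*z + 10*sqrt(2)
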